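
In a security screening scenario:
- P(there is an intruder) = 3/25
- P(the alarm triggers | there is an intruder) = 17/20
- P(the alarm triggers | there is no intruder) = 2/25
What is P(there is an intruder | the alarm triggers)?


Using Bayes' theorem:
P(A|B) = P(B|A)·P(A) / P(B)

P(the alarm triggers) = 17/20 × 3/25 + 2/25 × 22/25
= 51/500 + 44/625 = 431/2500

P(there is an intruder|the alarm triggers) = (51/500) / (431/2500) = 255/431

P(there is an intruder|the alarm triggers) = 255/431 ≈ 59.16%


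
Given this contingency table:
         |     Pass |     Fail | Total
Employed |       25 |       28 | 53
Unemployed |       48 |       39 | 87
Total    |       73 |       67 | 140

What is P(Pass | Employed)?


P(Pass | Employed) = 25/(25+28) = 25/53

P(Pass|Employed) = 25/53 ≈ 47.17%


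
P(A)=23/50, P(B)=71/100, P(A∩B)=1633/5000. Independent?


P(A)×P(B) = 1633/5000
P(A∩B) = 1633/5000
Equal ✓ → Independent

Yes, independent


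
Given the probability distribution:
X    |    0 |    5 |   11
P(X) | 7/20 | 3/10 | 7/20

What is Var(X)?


E[X] = 107/20
E[X²] = 997/20
Var(X) = E[X²] - (E[X])² = 997/20 - 11449/400 = 8491/400

Var(X) = 8491/400 ≈ 21.2275


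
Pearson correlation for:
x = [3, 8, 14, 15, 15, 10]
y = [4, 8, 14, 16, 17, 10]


n=6, Σx=65, Σy=69, Σxy=867, Σx²=819, Σy²=921
r = (6×867 - 65×69)/√((6×819 - 65²)(6×921 - 69²))
= 717/√(689×765) = 717/√527085 ≈ 717/726.0062 ≈ 0.9876

r ≈ 0.9876


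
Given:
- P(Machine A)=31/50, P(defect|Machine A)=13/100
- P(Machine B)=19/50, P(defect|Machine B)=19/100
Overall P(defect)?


P(B) = Σ P(B|Aᵢ)×P(Aᵢ)
  13/100×31/50 = 403/5000
  19/100×19/50 = 361/5000
Sum = 191/1250

P(defect) = 191/1250 ≈ 15.28%


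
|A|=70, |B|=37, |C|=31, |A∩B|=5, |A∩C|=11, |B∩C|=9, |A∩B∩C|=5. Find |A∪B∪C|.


|A∪B∪C| = 70+37+31-5-11-9+5 = 118

|A∪B∪C| = 118


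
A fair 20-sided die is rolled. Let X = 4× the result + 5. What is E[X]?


E[die] = (1+20)/2 = 21/2
E[X] = 4×21/2 + 5 = 47

E[X] = 47


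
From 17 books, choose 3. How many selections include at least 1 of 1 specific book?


Complement: C(17,3) - C(16,3) = 680 - 560 = 120

120


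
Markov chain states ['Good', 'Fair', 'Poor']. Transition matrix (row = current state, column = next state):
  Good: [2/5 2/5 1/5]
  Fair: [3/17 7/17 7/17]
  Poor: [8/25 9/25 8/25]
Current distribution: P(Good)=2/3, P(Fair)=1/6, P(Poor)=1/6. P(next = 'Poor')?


P(next=Poor) = Σᵢ P(now=i)×P(i→Poor)
= 2/3×1/5 + 1/6×7/17 + 1/6×8/25
= 2/15 + 7/102 + 4/75 = 217/850

P = 217/850 ≈ 0.2553


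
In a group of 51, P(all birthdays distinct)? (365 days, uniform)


P(all different) = Π(365-i)/365 for i=0..50
= (365/365)×(364/365)×...×(315/365)
= 0.025568

P ≈ 0.0256 ≈ 2.56%


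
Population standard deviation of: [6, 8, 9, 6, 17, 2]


Mean = 48/6 = 8
  (6-8)²=4
  (8-8)²=0
  (9-8)²=1
  (6-8)²=4
  (17-8)²=81
  (2-8)²=36
Σ(x-μ)² = 126
σ² = 126/6 = 21

σ = √(21) ≈ 4.5826


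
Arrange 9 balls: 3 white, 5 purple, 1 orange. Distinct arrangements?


9!/(3!×5!×1!) = 504

504


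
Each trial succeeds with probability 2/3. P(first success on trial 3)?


Geometric: P(X=3) = (1-p)^(k-1)×p = (1/3)^2×2/3 = 2/27

P(X=3) = 2/27 ≈ 7.41%


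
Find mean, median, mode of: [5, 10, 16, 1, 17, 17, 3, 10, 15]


Sorted: [1, 3, 5, 10, 10, 15, 16, 17, 17]
Mean = 94/9
Median = 10
Freq: {5: 1, 10: 2, 16: 1, 1: 1, 17: 2, 3: 1, 15: 1}
Mode: [10, 17]

Mean=94/9, Median=10, Mode=[10, 17]


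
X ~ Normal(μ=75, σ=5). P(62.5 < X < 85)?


z₁=(62.5-75)/5=-2.5, z₂=(85-75)/5=2.0
P = Φ(2.0) - Φ(-2.5) = 0.977250 - 0.006210 = 0.971040 ≈ 0.9710

P(62.5 < X < 85) ≈ 0.9710


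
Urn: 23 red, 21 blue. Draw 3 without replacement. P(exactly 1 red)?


Hypergeometric: C(23,1)×C(21,2)/C(44,3)
= 23×210/13244 = 345/946

P(X=1) = 345/946 ≈ 36.47%


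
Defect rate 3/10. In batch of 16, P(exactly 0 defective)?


Binomial: P(X=0) = C(16,0)×p^0×(1-p)^16
= 1 × 1 × 33232930569601/10000000000000000 = 33232930569601/10000000000000000

P(X=0) = 33232930569601/10000000000000000 ≈ 0.33%


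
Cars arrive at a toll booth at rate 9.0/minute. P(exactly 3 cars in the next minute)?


Poisson(λ=9.0): P(X=3) = e^(-λ)×λ^k/k!
= e^(-9.0) × 9.0^3 / 3!
≈ 0.0001234098041 × 729 / 6 ≈ 0.014994

P(X=3) ≈ 0.014994 ≈ 1.50%


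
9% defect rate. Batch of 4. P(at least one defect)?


P(all good) = (91/100)^4 = 68574961/100000000
P(≥1 defect) = 31425039/100000000

P = 31425039/100000000 ≈ 31.43%


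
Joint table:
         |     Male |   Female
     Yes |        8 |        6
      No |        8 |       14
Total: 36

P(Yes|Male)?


P(Yes|Male) = 8/(8+8) = 8/16 = 1/2

P = 1/2 ≈ 50.00%


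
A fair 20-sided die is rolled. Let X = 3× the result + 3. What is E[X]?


E[die] = (1+20)/2 = 21/2
E[X] = 3×21/2 + 3 = 69/2

E[X] = 69/2


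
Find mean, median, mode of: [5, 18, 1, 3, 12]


Sorted: [1, 3, 5, 12, 18]
Mean = 39/5
Median = 5
Freq: {5: 1, 18: 1, 1: 1, 3: 1, 12: 1}
Mode: No mode

Mean=39/5, Median=5, Mode=No mode


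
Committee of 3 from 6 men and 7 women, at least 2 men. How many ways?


Count by #men:
  2M,1W: C(6,2)×C(7,1)=105
  3M,0W: C(6,3)×C(7,0)=20
Total = 125

125


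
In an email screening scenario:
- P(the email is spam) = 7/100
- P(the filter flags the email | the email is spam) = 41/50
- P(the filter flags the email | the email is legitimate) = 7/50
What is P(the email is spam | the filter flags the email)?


Using Bayes' theorem:
P(A|B) = P(B|A)·P(A) / P(B)

P(the filter flags the email) = 41/50 × 7/100 + 7/50 × 93/100
= 287/5000 + 651/5000 = 469/2500

P(the email is spam|the filter flags the email) = (287/5000) / (469/2500) = 41/134

P(the email is spam|the filter flags the email) = 41/134 ≈ 30.60%


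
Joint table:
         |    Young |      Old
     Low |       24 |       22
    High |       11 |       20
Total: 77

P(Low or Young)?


P(Low∨Young) = P(Low) + P(Young) - P(Low∧Young)
= (46 + 35 - 24)/77 = 57/77

P = 57/77 ≈ 74.03%


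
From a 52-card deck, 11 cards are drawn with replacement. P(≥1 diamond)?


P(not a diamond) = 39/52 = 3/4
P(none in 11 draws) = (3/4)^11 = 177147/4194304
P(≥1 diamond) = 1 - 177147/4194304 = 4017157/4194304

P = 4017157/4194304 ≈ 95.78%


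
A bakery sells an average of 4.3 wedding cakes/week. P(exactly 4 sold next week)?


Poisson(λ=4.3): P(X=4) = e^(-λ)×λ^k/k!
= e^(-4.3) × 4.3^4 / 4!
≈ 0.01356855901 × 341.8801 / 24 ≈ 0.193284

P(X=4) ≈ 0.193284 ≈ 19.33%


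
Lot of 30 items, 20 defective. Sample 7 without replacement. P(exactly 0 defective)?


Hypergeometric: C(20,0)×C(10,7)/C(30,7)
= 1×120/2035800 = 1/16965

P(X=0) = 1/16965 ≈ 0.01%


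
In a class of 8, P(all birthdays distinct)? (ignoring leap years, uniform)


P(all different) = Π(365-i)/365 for i=0..7
= (365/365)×(364/365)×...×(358/365)
= 0.925665

P ≈ 0.9257 ≈ 92.57%


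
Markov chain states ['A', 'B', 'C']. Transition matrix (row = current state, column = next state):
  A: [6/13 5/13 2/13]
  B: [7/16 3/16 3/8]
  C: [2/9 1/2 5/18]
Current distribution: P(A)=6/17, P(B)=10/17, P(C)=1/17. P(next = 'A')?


P(next=A) = Σᵢ P(now=i)×P(i→A)
= 6/17×6/13 + 10/17×7/16 + 1/17×2/9
= 36/221 + 35/136 + 2/153 = 6895/15912

P = 6895/15912 ≈ 0.4333


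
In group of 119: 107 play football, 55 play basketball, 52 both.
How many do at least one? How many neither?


|A∪B| = 107+55-52 = 110
Neither = 119-110 = 9

At least one: 110; Neither: 9


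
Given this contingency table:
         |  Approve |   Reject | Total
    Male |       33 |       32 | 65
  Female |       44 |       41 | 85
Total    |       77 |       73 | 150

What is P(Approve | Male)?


P(Approve | Male) = 33/(33+32) = 33/65

P(Approve|Male) = 33/65 ≈ 50.77%


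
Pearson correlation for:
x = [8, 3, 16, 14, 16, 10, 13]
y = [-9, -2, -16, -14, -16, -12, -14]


n=7, Σx=80, Σy=-83, Σxy=-1088, Σx²=1050, Σy²=1133
r = (7×(-1088) - 80×(-83))/√((7×1050 - 80²)(7×1133 - (-83)²))
= -976/√(950×1042) = -976/√989900 ≈ -976/994.9372 ≈ -0.9810

r ≈ -0.9810


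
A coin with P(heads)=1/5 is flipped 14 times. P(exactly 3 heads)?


Binomial: P(X=3) = C(14,3)×p^3×(1-p)^11
= 364 × 1/125 × 4194304/48828125 = 1526726656/6103515625

P(X=3) = 1526726656/6103515625 ≈ 25.01%


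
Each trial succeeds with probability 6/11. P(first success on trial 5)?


Geometric: P(X=5) = (1-p)^(k-1)×p = (5/11)^4×6/11 = 3750/161051

P(X=5) = 3750/161051 ≈ 2.33%


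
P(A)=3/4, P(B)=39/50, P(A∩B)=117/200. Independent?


P(A)×P(B) = 117/200
P(A∩B) = 117/200
Equal ✓ → Independent

Yes, independent


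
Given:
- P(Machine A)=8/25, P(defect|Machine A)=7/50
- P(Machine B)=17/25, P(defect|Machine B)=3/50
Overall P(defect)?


P(B) = Σ P(B|Aᵢ)×P(Aᵢ)
  7/50×8/25 = 28/625
  3/50×17/25 = 51/1250
Sum = 107/1250

P(defect) = 107/1250 ≈ 8.56%


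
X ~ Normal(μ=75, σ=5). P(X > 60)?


z = (60-75)/5 = -3.0
P(X > 60) = 1 - P(Z ≤ -3.0) = 1 - 0.0013 = 0.9987

P(X > 60) ≈ 0.9987


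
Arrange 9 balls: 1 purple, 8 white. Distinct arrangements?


9!/(1!×8!) = 9

9


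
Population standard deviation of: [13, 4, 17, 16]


Mean = 50/4 = 25/2
  (13-25/2)²=1/4
  (4-25/2)²=289/4
  (17-25/2)²=81/4
  (16-25/2)²=49/4
Σ(x-μ)² = 105
σ² = 105/4

σ = √(105/4) ≈ 5.1235


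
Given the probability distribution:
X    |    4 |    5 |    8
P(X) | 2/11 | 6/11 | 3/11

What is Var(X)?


E[X] = 62/11
E[X²] = 34
Var(X) = E[X²] - (E[X])² = 34 - 3844/121 = 270/121

Var(X) = 270/121 ≈ 2.2314


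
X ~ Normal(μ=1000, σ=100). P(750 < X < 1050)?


z₁=(750-1000)/100=-2.5, z₂=(1050-1000)/100=0.5
P = Φ(0.5) - Φ(-2.5) = 0.691462 - 0.006210 = 0.685252 ≈ 0.6853

P(750 < X < 1050) ≈ 0.6853


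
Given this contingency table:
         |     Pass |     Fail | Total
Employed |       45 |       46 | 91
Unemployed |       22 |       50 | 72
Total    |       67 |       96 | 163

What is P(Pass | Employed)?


P(Pass | Employed) = 45/(45+46) = 45/91

P(Pass|Employed) = 45/91 ≈ 49.45%


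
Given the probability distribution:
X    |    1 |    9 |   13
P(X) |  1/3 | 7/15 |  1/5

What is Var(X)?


E[X] = 107/15
E[X²] = 1079/15
Var(X) = E[X²] - (E[X])² = 1079/15 - 11449/225 = 4736/225

Var(X) = 4736/225 ≈ 21.0489


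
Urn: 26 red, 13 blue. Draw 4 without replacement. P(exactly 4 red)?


Hypergeometric: C(26,4)×C(13,0)/C(39,4)
= 14950×1/82251 = 1150/6327

P(X=4) = 1150/6327 ≈ 18.18%


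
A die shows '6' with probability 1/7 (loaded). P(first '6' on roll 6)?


Geometric: P(X=6) = (1-p)^(k-1)×p = (6/7)^5×1/7 = 7776/117649

P(X=6) = 7776/117649 ≈ 6.61%


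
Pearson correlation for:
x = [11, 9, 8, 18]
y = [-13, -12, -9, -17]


n=4, Σx=46, Σy=-51, Σxy=-629, Σx²=590, Σy²=683
r = (4×(-629) - 46×(-51))/√((4×590 - 46²)(4×683 - (-51)²))
= -170/√(244×131) = -170/√31964 ≈ -170/178.7848 ≈ -0.9509

r ≈ -0.9509


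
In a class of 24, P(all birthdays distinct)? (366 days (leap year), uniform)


P(all different) = Π(366-i)/366 for i=0..23
= (366/366)×(365/366)×...×(343/366)
= 0.462654

P ≈ 0.4627 ≈ 46.27%


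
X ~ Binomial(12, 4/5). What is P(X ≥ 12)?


P(X ≥ 12) = Σ P(X=i) for i=12..12
P(X=12) = 16777216/244140625
Sum = 16777216/244140625

P(X ≥ 12) = 16777216/244140625 ≈ 6.87%


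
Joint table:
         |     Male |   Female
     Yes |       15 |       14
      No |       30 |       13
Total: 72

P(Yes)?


P(Yes) = (15+14)/72 = 29/72

P(Yes) = 29/72 ≈ 40.28%


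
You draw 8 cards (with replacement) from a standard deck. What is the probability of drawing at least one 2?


P(not a 2) = 48/52 = 12/13
P(none in 8 draws) = (12/13)^8 = 429981696/815730721
P(≥1 2) = 1 - 429981696/815730721 = 385749025/815730721

P = 385749025/815730721 ≈ 47.29%


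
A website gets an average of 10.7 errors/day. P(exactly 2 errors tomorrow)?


Poisson(λ=10.7): P(X=2) = e^(-λ)×λ^k/k!
= e^(-10.7) × 10.7^2 / 2!
≈ 2.254493791e-05 × 114.49 / 2 ≈ 0.001291

P(X=2) ≈ 0.001291 ≈ 0.13%


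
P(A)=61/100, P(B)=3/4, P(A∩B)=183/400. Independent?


P(A)×P(B) = 183/400
P(A∩B) = 183/400
Equal ✓ → Independent

Yes, independent


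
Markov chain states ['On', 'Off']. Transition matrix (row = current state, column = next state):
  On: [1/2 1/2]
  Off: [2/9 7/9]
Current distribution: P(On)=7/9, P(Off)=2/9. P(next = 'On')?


P(next=On) = Σᵢ P(now=i)×P(i→On)
= 7/9×1/2 + 2/9×2/9
= 7/18 + 4/81 = 71/162

P = 71/162 ≈ 0.4383


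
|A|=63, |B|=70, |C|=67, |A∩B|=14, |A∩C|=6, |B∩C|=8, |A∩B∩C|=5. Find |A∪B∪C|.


|A∪B∪C| = 63+70+67-14-6-8+5 = 177

|A∪B∪C| = 177


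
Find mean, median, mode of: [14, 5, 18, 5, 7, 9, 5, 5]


Sorted: [5, 5, 5, 5, 7, 9, 14, 18]
Mean = 68/8 = 17/2
Median = 6
Freq: {14: 1, 5: 4, 18: 1, 7: 1, 9: 1}
Mode: [5]

Mean=17/2, Median=6, Mode=5


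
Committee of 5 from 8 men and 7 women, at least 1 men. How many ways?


Count by #men:
  1M,4W: C(8,1)×C(7,4)=280
  2M,3W: C(8,2)×C(7,3)=980
  3M,2W: C(8,3)×C(7,2)=1176
  4M,1W: C(8,4)×C(7,1)=490
  5M,0W: C(8,5)×C(7,0)=56
Total = 2982

2982


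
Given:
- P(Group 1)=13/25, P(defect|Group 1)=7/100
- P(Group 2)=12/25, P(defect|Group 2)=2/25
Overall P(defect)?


P(B) = Σ P(B|Aᵢ)×P(Aᵢ)
  7/100×13/25 = 91/2500
  2/25×12/25 = 24/625
Sum = 187/2500

P(defect) = 187/2500 ≈ 7.48%


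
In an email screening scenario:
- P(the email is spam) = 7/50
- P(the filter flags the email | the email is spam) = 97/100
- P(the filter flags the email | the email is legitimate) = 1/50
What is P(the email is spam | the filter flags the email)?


Using Bayes' theorem:
P(A|B) = P(B|A)·P(A) / P(B)

P(the filter flags the email) = 97/100 × 7/50 + 1/50 × 43/50
= 679/5000 + 43/2500 = 153/1000

P(the email is spam|the filter flags the email) = (679/5000) / (153/1000) = 679/765

P(the email is spam|the filter flags the email) = 679/765 ≈ 88.76%


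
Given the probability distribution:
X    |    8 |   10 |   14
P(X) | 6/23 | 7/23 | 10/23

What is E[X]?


E[X] = Σ x·P(X=x)
= (8)×(6/23) + (10)×(7/23) + (14)×(10/23)
= 258/23

E[X] = 258/23


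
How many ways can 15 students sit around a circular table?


Circular arrangements of 15 distinct objects: fix one position to break rotational symmetry.
(n-1)! = 14! = 87178291200

87178291200


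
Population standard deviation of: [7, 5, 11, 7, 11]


Mean = 41/5
  (7-41/5)²=36/25
  (5-41/5)²=256/25
  (11-41/5)²=196/25
  (7-41/5)²=36/25
  (11-41/5)²=196/25
Σ(x-μ)² = 144/5
σ² = (144/5)/5 = 144/25

σ = √(144/25) ≈ 2.4000


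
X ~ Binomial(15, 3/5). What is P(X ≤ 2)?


P(X ≤ 2) = Σ P(X=i) for i=0..2
P(X=0) = 32768/30517578125
P(X=1) = 147456/6103515625
P(X=2) = 1548288/6103515625
Sum = 8511488/30517578125

P(X ≤ 2) = 8511488/30517578125 ≈ 0.03%


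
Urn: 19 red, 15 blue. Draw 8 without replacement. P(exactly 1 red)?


Hypergeometric: C(19,1)×C(15,7)/C(34,8)
= 19×6435/18156204 = 1235/183396

P(X=1) = 1235/183396 ≈ 0.67%


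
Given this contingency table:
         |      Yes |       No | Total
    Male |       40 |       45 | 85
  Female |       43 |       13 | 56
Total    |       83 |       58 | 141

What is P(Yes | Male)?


P(Yes | Male) = 40/(40+45) = 40/85 = 8/17

P(Yes|Male) = 8/17 ≈ 47.06%


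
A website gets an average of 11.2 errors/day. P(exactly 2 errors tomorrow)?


Poisson(λ=11.2): P(X=2) = e^(-λ)×λ^k/k!
= e^(-11.2) × 11.2^2 / 2!
≈ 1.367419607e-05 × 125.44 / 2 ≈ 0.000858

P(X=2) ≈ 0.000858 ≈ 0.09%


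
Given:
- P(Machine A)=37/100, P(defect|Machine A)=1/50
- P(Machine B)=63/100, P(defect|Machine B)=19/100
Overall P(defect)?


P(B) = Σ P(B|Aᵢ)×P(Aᵢ)
  1/50×37/100 = 37/5000
  19/100×63/100 = 1197/10000
Sum = 1271/10000

P(defect) = 1271/10000 ≈ 12.71%


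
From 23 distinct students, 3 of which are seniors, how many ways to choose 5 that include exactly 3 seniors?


Choose 3 of the 3 seniors and 2 of the other 20 students:
C(3,3)×C(20,2) = 1×190 = 190

190


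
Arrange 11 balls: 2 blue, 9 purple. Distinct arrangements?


11!/(2!×9!) = 55

55


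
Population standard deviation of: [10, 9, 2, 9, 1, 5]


Mean = 36/6 = 6
  (10-6)²=16
  (9-6)²=9
  (2-6)²=16
  (9-6)²=9
  (1-6)²=25
  (5-6)²=1
Σ(x-μ)² = 76
σ² = 76/6 = 38/3

σ = √(38/3) ≈ 3.5590


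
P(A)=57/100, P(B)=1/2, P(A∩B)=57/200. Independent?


P(A)×P(B) = 57/200
P(A∩B) = 57/200
Equal ✓ → Independent

Yes, independent


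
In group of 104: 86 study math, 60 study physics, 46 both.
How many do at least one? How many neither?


|A∪B| = 86+60-46 = 100
Neither = 104-100 = 4

At least one: 100; Neither: 4


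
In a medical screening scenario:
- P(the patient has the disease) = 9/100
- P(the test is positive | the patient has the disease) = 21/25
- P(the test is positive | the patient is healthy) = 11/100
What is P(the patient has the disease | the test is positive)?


Using Bayes' theorem:
P(A|B) = P(B|A)·P(A) / P(B)

P(the test is positive) = 21/25 × 9/100 + 11/100 × 91/100
= 189/2500 + 1001/10000 = 1757/10000

P(the patient has the disease|the test is positive) = (189/2500) / (1757/10000) = 108/251

P(the patient has the disease|the test is positive) = 108/251 ≈ 43.03%


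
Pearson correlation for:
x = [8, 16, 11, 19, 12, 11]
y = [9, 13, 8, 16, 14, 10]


n=6, Σx=77, Σy=70, Σxy=950, Σx²=1067, Σy²=866
r = (6×950 - 77×70)/√((6×1067 - 77²)(6×866 - 70²))
= 310/√(473×296) = 310/√140008 ≈ 310/374.1764 ≈ 0.8285

r ≈ 0.8285


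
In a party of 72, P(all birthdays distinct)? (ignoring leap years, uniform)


P(all different) = Π(365-i)/365 for i=0..71
= (365/365)×(364/365)×...×(294/365)
= 0.000547

P ≈ 0.0005 ≈ 0.05%


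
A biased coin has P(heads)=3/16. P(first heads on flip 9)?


Geometric: P(X=9) = (1-p)^(k-1)×p = (13/16)^8×3/16 = 2447192163/68719476736

P(X=9) = 2447192163/68719476736 ≈ 3.56%


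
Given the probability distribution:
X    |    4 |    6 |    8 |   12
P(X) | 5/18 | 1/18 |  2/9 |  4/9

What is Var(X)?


E[X] = 77/9
E[X²] = 254/3
Var(X) = E[X²] - (E[X])² = 254/3 - 5929/81 = 929/81

Var(X) = 929/81 ≈ 11.4691


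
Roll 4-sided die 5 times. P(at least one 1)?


P(no 1)^5 = (3/4)^5 = 243/1024
P(≥1) = 1 - 243/1024 = 781/1024

P = 781/1024 ≈ 76.27%


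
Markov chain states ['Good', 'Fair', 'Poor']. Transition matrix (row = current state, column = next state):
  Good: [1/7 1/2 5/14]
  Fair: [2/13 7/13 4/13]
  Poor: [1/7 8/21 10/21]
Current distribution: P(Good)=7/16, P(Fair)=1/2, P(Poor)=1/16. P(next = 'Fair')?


P(next=Fair) = Σᵢ P(now=i)×P(i→Fair)
= 7/16×1/2 + 1/2×7/13 + 1/16×8/21
= 7/32 + 7/26 + 1/42 = 4471/8736

P = 4471/8736 ≈ 0.5118


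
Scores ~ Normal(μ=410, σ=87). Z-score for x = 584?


z = (x - μ)/σ = (584 - 410)/87 = 2.0

z = 2.0


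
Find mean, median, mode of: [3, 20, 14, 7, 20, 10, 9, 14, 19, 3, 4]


Sorted: [3, 3, 4, 7, 9, 10, 14, 14, 19, 20, 20]
Mean = 123/11
Median = 10
Freq: {3: 2, 20: 2, 14: 2, 7: 1, 10: 1, 9: 1, 19: 1, 4: 1}
Mode: [3, 14, 20]

Mean=123/11, Median=10, Mode=[3, 14, 20]


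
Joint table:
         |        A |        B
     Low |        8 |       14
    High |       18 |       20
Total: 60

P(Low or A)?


P(Low∨A) = P(Low) + P(A) - P(Low∧A)
= (22 + 26 - 8)/60 = 40/60 = 2/3

P = 2/3 ≈ 66.67%


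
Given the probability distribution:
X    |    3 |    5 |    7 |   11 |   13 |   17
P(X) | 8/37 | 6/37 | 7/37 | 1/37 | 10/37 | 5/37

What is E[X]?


E[X] = Σ x·P(X=x)
= (3)×(8/37) + (5)×(6/37) + (7)×(7/37) + (11)×(1/37) + (13)×(10/37) + (17)×(5/37)
= 329/37

E[X] = 329/37


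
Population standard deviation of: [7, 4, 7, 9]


Mean = 27/4
  (7-27/4)²=1/16
  (4-27/4)²=121/16
  (7-27/4)²=1/16
  (9-27/4)²=81/16
Σ(x-μ)² = 51/4
σ² = (51/4)/4 = 51/16

σ = √(51/16) ≈ 1.7854


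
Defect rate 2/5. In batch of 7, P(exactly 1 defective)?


Binomial: P(X=1) = C(7,1)×p^1×(1-p)^6
= 7 × 2/5 × 729/15625 = 10206/78125

P(X=1) = 10206/78125 ≈ 13.06%


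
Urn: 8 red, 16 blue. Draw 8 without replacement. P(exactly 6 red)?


Hypergeometric: C(8,6)×C(16,2)/C(24,8)
= 28×120/735471 = 1120/245157

P(X=6) = 1120/245157 ≈ 0.46%


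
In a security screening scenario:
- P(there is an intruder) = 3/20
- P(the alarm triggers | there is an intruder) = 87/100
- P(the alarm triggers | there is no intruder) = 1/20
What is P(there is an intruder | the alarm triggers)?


Using Bayes' theorem:
P(A|B) = P(B|A)·P(A) / P(B)

P(the alarm triggers) = 87/100 × 3/20 + 1/20 × 17/20
= 261/2000 + 17/400 = 173/1000

P(there is an intruder|the alarm triggers) = (261/2000) / (173/1000) = 261/346

P(there is an intruder|the alarm triggers) = 261/346 ≈ 75.43%


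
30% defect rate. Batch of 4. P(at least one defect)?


P(all good) = (7/10)^4 = 2401/10000
P(≥1 defect) = 7599/10000

P = 7599/10000 ≈ 75.99%


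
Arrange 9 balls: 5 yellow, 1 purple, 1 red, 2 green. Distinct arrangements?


9!/(5!×1!×1!×2!) = 1512

1512


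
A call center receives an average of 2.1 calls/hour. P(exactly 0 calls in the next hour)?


Poisson(λ=2.1): P(X=0) = e^(-λ)×λ^k/k!
= e^(-2.1) × 2.1^0 / 0!
≈ 0.1224564283 × 1 / 1 ≈ 0.122456

P(X=0) ≈ 0.122456 ≈ 12.25%


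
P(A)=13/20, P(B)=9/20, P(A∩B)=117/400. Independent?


P(A)×P(B) = 117/400
P(A∩B) = 117/400
Equal ✓ → Independent

Yes, independent


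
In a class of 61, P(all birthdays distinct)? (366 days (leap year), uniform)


P(all different) = Π(366-i)/366 for i=0..60
= (366/366)×(365/366)×...×(306/366)
= 0.004988

P ≈ 0.0050 ≈ 0.50%


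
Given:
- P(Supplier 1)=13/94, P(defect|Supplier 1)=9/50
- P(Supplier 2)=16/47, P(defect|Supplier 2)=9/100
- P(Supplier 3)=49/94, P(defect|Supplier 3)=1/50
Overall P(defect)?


P(B) = Σ P(B|Aᵢ)×P(Aᵢ)
  9/50×13/94 = 117/4700
  9/100×16/47 = 36/1175
  1/50×49/94 = 49/4700
Sum = 31/470

P(defect) = 31/470 ≈ 6.60%


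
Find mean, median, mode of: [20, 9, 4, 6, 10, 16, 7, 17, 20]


Sorted: [4, 6, 7, 9, 10, 16, 17, 20, 20]
Mean = 109/9
Median = 10
Freq: {20: 2, 9: 1, 4: 1, 6: 1, 10: 1, 16: 1, 7: 1, 17: 1}
Mode: [20]

Mean=109/9, Median=10, Mode=20


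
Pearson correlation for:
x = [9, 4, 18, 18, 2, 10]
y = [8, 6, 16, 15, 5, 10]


n=6, Σx=61, Σy=60, Σxy=764, Σx²=849, Σy²=706
r = (6×764 - 61×60)/√((6×849 - 61²)(6×706 - 60²))
= 924/√(1373×636) = 924/√873228 ≈ 924/934.4667 ≈ 0.9888

r ≈ 0.9888


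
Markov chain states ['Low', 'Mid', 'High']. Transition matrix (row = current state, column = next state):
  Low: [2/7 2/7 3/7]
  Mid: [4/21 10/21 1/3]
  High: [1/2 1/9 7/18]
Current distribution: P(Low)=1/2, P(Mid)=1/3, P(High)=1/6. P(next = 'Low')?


P(next=Low) = Σᵢ P(now=i)×P(i→Low)
= 1/2×2/7 + 1/3×4/21 + 1/6×1/2
= 1/7 + 4/63 + 1/12 = 73/252

P = 73/252 ≈ 0.2897


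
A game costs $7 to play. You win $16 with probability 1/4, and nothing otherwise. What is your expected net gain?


E[gain] = (16-7)×1/4 + (-7)×3/4
= 9/4 - 21/4 = -3

Expected net gain = $-3 ≈ $-3.00


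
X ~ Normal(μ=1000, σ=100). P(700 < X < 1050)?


z₁=(700-1000)/100=-3.0, z₂=(1050-1000)/100=0.5
P = Φ(0.5) - Φ(-3.0) = 0.691462 - 0.001350 = 0.690112 ≈ 0.6901

P(700 < X < 1050) ≈ 0.6901


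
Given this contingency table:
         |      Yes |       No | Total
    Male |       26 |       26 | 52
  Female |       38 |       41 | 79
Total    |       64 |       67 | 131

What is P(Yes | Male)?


P(Yes | Male) = 26/(26+26) = 26/52 = 1/2

P(Yes|Male) = 1/2 ≈ 50.00%


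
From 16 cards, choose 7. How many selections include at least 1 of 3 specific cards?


Complement: C(16,7) - C(13,7) = 11440 - 1716 = 9724

9724


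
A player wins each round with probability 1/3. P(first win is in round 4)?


Geometric: P(X=4) = (1-p)^(k-1)×p = (2/3)^3×1/3 = 8/81

P(X=4) = 8/81 ≈ 9.88%


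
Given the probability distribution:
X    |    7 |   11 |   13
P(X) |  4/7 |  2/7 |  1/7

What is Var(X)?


E[X] = 9
E[X²] = 607/7
Var(X) = E[X²] - (E[X])² = 607/7 - 81 = 40/7

Var(X) = 40/7 ≈ 5.7143


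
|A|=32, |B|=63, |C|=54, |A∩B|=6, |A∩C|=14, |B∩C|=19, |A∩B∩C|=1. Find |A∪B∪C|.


|A∪B∪C| = 32+63+54-6-14-19+1 = 111

|A∪B∪C| = 111


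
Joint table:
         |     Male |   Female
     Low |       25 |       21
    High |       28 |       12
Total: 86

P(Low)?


P(Low) = (25+21)/86 = 46/86 = 23/43

P(Low) = 23/43 ≈ 53.49%


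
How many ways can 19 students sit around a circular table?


Circular arrangements of 19 distinct objects: fix one position to break rotational symmetry.
(n-1)! = 18! = 6402373705728000

6402373705728000


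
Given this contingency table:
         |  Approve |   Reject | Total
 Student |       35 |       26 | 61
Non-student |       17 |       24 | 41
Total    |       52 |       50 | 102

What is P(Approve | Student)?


P(Approve | Student) = 35/(35+26) = 35/61

P(Approve|Student) = 35/61 ≈ 57.38%


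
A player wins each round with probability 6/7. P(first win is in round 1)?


Geometric: P(X=1) = (1-p)^(k-1)×p = (1/7)^0×6/7 = 6/7

P(X=1) = 6/7 ≈ 85.71%


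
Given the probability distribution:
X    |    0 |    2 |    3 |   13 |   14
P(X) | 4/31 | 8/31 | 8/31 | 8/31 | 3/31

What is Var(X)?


E[X] = 6
E[X²] = 2044/31
Var(X) = E[X²] - (E[X])² = 2044/31 - 36 = 928/31

Var(X) = 928/31 ≈ 29.9355


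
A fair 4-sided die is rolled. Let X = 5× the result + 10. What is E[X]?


E[die] = (1+4)/2 = 5/2
E[X] = 5×5/2 + 10 = 45/2

E[X] = 45/2


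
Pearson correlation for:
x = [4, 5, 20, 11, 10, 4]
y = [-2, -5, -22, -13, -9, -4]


n=6, Σx=54, Σy=-55, Σxy=-722, Σx²=678, Σy²=779
r = (6×(-722) - 54×(-55))/√((6×678 - 54²)(6×779 - (-55)²))
= -1362/√(1152×1649) = -1362/√1899648 ≈ -1362/1378.2772 ≈ -0.9882

r ≈ -0.9882


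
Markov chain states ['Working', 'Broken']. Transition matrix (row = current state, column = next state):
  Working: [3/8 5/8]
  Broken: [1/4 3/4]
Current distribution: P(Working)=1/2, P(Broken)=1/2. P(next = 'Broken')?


P(next=Broken) = Σᵢ P(now=i)×P(i→Broken)
= 1/2×5/8 + 1/2×3/4
= 5/16 + 3/8 = 11/16

P = 11/16 ≈ 0.6875


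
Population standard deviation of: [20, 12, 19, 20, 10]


Mean = 81/5
  (20-81/5)²=361/25
  (12-81/5)²=441/25
  (19-81/5)²=196/25
  (20-81/5)²=361/25
  (10-81/5)²=961/25
Σ(x-μ)² = 464/5
σ² = (464/5)/5 = 464/25

σ = √(464/25) ≈ 4.3081


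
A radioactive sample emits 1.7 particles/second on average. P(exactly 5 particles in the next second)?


Poisson(λ=1.7): P(X=5) = e^(-λ)×λ^k/k!
= e^(-1.7) × 1.7^5 / 5!
≈ 0.1826835241 × 14.19857 / 120 ≈ 0.021615

P(X=5) ≈ 0.021615 ≈ 2.16%


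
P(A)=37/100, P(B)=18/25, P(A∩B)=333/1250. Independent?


P(A)×P(B) = 333/1250
P(A∩B) = 333/1250
Equal ✓ → Independent

Yes, independent


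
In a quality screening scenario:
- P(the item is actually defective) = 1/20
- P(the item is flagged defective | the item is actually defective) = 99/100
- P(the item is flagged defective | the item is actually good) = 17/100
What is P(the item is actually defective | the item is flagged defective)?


Using Bayes' theorem:
P(A|B) = P(B|A)·P(A) / P(B)

P(the item is flagged defective) = 99/100 × 1/20 + 17/100 × 19/20
= 99/2000 + 323/2000 = 211/1000

P(the item is actually defective|the item is flagged defective) = (99/2000) / (211/1000) = 99/422

P(the item is actually defective|the item is flagged defective) = 99/422 ≈ 23.46%


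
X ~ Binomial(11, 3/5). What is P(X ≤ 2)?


P(X ≤ 2) = Σ P(X=i) for i=0..2
P(X=0) = 2048/48828125
P(X=1) = 33792/48828125
P(X=2) = 50688/9765625
Sum = 57856/9765625

P(X ≤ 2) = 57856/9765625 ≈ 0.59%


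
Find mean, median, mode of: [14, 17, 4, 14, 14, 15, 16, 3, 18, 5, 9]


Sorted: [3, 4, 5, 9, 14, 14, 14, 15, 16, 17, 18]
Mean = 129/11
Median = 14
Freq: {14: 3, 17: 1, 4: 1, 15: 1, 16: 1, 3: 1, 18: 1, 5: 1, 9: 1}
Mode: [14]

Mean=129/11, Median=14, Mode=14


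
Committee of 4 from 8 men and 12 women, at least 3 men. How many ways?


Count by #men:
  3M,1W: C(8,3)×C(12,1)=672
  4M,0W: C(8,4)×C(12,0)=70
Total = 742

742


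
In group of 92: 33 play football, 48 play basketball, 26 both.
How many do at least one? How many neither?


|A∪B| = 33+48-26 = 55
Neither = 92-55 = 37

At least one: 55; Neither: 37


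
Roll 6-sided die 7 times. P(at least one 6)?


P(no 6)^7 = (5/6)^7 = 78125/279936
P(≥1) = 1 - 78125/279936 = 201811/279936

P = 201811/279936 ≈ 72.09%


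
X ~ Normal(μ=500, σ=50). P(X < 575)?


z = (575-500)/50 = 1.5
P(Z < 1.5) = 0.9332

P(X < 575) ≈ 0.9332


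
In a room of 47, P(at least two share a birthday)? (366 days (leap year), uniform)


P(all different) = Π(366-i)/366 for i=0..46
= 0.045628
P(match) = 1 - 0.045628 = 0.954372

P ≈ 0.9544 ≈ 95.44%


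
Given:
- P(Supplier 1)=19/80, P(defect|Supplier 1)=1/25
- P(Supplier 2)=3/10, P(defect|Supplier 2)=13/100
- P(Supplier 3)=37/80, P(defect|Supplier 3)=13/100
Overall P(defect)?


P(B) = Σ P(B|Aᵢ)×P(Aᵢ)
  1/25×19/80 = 19/2000
  13/100×3/10 = 39/1000
  13/100×37/80 = 481/8000
Sum = 869/8000

P(defect) = 869/8000 ≈ 10.86%


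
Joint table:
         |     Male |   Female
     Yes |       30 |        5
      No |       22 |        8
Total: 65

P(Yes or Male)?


P(Yes∨Male) = P(Yes) + P(Male) - P(Yes∧Male)
= (35 + 52 - 30)/65 = 57/65

P = 57/65 ≈ 87.69%


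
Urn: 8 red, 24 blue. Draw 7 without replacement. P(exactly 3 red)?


Hypergeometric: C(8,3)×C(24,4)/C(32,7)
= 56×10626/3365856 = 12397/70122

P(X=3) = 12397/70122 ≈ 17.68%


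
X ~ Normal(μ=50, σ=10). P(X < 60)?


z = (60-50)/10 = 1.0
P(Z < 1.0) = 0.8413

P(X < 60) ≈ 0.8413


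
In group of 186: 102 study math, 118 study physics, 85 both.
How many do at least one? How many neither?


|A∪B| = 102+118-85 = 135
Neither = 186-135 = 51

At least one: 135; Neither: 51


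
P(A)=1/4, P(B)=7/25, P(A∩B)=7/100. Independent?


P(A)×P(B) = 7/100
P(A∩B) = 7/100
Equal ✓ → Independent

Yes, independent


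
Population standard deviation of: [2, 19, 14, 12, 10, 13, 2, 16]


Mean = 88/8 = 11
  (2-11)²=81
  (19-11)²=64
  (14-11)²=9
  (12-11)²=1
  (10-11)²=1
  (13-11)²=4
  (2-11)²=81
  (16-11)²=25
Σ(x-μ)² = 266
σ² = 266/8 = 133/4

σ = √(133/4) ≈ 5.7663


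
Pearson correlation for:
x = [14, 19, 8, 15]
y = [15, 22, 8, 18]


n=4, Σx=56, Σy=63, Σxy=962, Σx²=846, Σy²=1097
r = (4×962 - 56×63)/√((4×846 - 56²)(4×1097 - 63²))
= 320/√(248×419) = 320/√103912 ≈ 320/322.3538 ≈ 0.9927

r ≈ 0.9927


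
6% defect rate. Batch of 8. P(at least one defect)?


P(all good) = (47/50)^8 = 23811286661761/39062500000000
P(≥1 defect) = 15251213338239/39062500000000

P = 15251213338239/39062500000000 ≈ 39.04%


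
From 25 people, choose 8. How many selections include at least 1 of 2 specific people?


Complement: C(25,8) - C(23,8) = 1081575 - 490314 = 591261

591261


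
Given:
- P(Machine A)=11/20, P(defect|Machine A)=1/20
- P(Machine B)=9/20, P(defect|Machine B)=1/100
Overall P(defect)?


P(B) = Σ P(B|Aᵢ)×P(Aᵢ)
  1/20×11/20 = 11/400
  1/100×9/20 = 9/2000
Sum = 4/125

P(defect) = 4/125 ≈ 3.20%


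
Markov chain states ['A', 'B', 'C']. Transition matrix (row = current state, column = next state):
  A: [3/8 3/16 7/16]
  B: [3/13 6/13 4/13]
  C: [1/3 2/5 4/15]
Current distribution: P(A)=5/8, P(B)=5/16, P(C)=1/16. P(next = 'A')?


P(next=A) = Σᵢ P(now=i)×P(i→A)
= 5/8×3/8 + 5/16×3/13 + 1/16×1/3
= 15/64 + 15/208 + 1/48 = 817/2496

P = 817/2496 ≈ 0.3273


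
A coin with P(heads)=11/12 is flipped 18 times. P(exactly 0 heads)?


Binomial: P(X=0) = C(18,0)×p^0×(1-p)^18
= 1 × 1 × 1/26623333280885243904 = 1/26623333280885243904

P(X=0) = 1/26623333280885243904 ≈ 0.00%


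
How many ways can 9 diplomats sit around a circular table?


Circular arrangements of 9 distinct objects: fix one position to break rotational symmetry.
(n-1)! = 8! = 40320

40320


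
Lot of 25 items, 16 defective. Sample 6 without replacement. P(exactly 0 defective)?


Hypergeometric: C(16,0)×C(9,6)/C(25,6)
= 1×84/177100 = 3/6325

P(X=0) = 3/6325 ≈ 0.05%


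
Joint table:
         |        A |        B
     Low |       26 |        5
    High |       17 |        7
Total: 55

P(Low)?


P(Low) = (26+5)/55 = 31/55

P(Low) = 31/55 ≈ 56.36%


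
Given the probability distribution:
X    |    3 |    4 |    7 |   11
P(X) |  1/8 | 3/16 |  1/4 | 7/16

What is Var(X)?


E[X] = 123/16
E[X²] = 1109/16
Var(X) = E[X²] - (E[X])² = 1109/16 - 15129/256 = 2615/256

Var(X) = 2615/256 ≈ 10.2148


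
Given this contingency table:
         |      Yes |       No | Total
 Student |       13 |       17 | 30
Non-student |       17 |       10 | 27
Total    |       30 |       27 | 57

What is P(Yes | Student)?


P(Yes | Student) = 13/(13+17) = 13/30

P(Yes|Student) = 13/30 ≈ 43.33%


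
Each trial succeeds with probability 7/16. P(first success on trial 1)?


Geometric: P(X=1) = (1-p)^(k-1)×p = (9/16)^0×7/16 = 7/16

P(X=1) = 7/16 ≈ 43.75%


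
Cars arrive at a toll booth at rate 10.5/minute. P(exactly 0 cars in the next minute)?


Poisson(λ=10.5): P(X=0) = e^(-λ)×λ^k/k!
= e^(-10.5) × 10.5^0 / 0!
≈ 2.753644935e-05 × 1 / 1 ≈ 0.000028

P(X=0) ≈ 0.000028 ≈ 0.00%


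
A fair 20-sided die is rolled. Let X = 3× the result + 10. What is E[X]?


E[die] = (1+20)/2 = 21/2
E[X] = 3×21/2 + 10 = 83/2

E[X] = 83/2


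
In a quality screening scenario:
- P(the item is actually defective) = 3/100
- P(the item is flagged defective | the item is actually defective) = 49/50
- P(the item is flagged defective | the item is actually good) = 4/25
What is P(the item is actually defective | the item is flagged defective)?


Using Bayes' theorem:
P(A|B) = P(B|A)·P(A) / P(B)

P(the item is flagged defective) = 49/50 × 3/100 + 4/25 × 97/100
= 147/5000 + 97/625 = 923/5000

P(the item is actually defective|the item is flagged defective) = (147/5000) / (923/5000) = 147/923

P(the item is actually defective|the item is flagged defective) = 147/923 ≈ 15.93%


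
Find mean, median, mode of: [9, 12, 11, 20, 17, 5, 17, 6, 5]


Sorted: [5, 5, 6, 9, 11, 12, 17, 17, 20]
Mean = 102/9 = 34/3
Median = 11
Freq: {9: 1, 12: 1, 11: 1, 20: 1, 17: 2, 5: 2, 6: 1}
Mode: [5, 17]

Mean=34/3, Median=11, Mode=[5, 17]


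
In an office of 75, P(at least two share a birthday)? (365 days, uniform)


P(all different) = Π(365-i)/365 for i=0..74
= 0.000280
P(match) = 1 - 0.000280 = 0.999720

P ≈ 0.9997 ≈ 99.97%


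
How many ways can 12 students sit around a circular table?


Circular arrangements of 12 distinct objects: fix one position to break rotational symmetry.
(n-1)! = 11! = 39916800

39916800


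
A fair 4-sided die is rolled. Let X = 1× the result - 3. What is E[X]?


E[die] = (1+4)/2 = 5/2
E[X] = 1×5/2 - 3 = -1/2

E[X] = -1/2


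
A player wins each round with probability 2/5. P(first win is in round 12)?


Geometric: P(X=12) = (1-p)^(k-1)×p = (3/5)^11×2/5 = 354294/244140625

P(X=12) = 354294/244140625 ≈ 0.15%


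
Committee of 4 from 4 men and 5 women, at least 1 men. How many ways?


Count by #men:
  1M,3W: C(4,1)×C(5,3)=40
  2M,2W: C(4,2)×C(5,2)=60
  3M,1W: C(4,3)×C(5,1)=20
  4M,0W: C(4,4)×C(5,0)=1
Total = 121

121


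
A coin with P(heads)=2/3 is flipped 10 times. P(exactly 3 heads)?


Binomial: P(X=3) = C(10,3)×p^3×(1-p)^7
= 120 × 8/27 × 1/2187 = 320/19683

P(X=3) = 320/19683 ≈ 1.63%


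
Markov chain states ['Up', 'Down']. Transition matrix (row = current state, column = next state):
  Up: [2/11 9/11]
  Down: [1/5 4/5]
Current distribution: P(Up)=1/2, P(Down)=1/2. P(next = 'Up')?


P(next=Up) = Σᵢ P(now=i)×P(i→Up)
= 1/2×2/11 + 1/2×1/5
= 1/11 + 1/10 = 21/110

P = 21/110 ≈ 0.1909


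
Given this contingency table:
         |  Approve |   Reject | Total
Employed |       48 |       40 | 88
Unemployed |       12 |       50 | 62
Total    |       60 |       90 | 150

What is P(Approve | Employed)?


P(Approve | Employed) = 48/(48+40) = 48/88 = 6/11

P(Approve|Employed) = 6/11 ≈ 54.55%


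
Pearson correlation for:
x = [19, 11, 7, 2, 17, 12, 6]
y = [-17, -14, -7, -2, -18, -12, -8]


n=7, Σx=74, Σy=-78, Σxy=-1028, Σx²=1004, Σy²=1070
r = (7×(-1028) - 74×(-78))/√((7×1004 - 74²)(7×1070 - (-78)²))
= -1424/√(1552×1406) = -1424/√2182112 ≈ -1424/1477.1973 ≈ -0.9640

r ≈ -0.9640


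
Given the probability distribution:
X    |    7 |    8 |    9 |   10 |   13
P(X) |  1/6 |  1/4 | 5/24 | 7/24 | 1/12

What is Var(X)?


E[X] = 217/24
E[X²] = 2023/24
Var(X) = E[X²] - (E[X])² = 2023/24 - 47089/576 = 1463/576

Var(X) = 1463/576 ≈ 2.5399


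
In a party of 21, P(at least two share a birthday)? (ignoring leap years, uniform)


P(all different) = Π(365-i)/365 for i=0..20
= 0.556312
P(match) = 1 - 0.556312 = 0.443688

P ≈ 0.4437 ≈ 44.37%


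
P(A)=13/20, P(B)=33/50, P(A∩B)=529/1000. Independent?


P(A)×P(B) = 429/1000
P(A∩B) = 529/1000
Not equal → NOT independent

No, not independent


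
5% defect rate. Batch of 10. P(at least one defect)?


P(all good) = (19/20)^10 = 6131066257801/10240000000000
P(≥1 defect) = 4108933742199/10240000000000

P = 4108933742199/10240000000000 ≈ 40.13%


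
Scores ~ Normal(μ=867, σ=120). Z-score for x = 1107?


z = (x - μ)/σ = (1107 - 867)/120 = 2.0

z = 2.0


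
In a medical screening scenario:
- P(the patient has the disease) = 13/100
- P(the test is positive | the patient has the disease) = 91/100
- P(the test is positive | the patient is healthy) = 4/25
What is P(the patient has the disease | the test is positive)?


Using Bayes' theorem:
P(A|B) = P(B|A)·P(A) / P(B)

P(the test is positive) = 91/100 × 13/100 + 4/25 × 87/100
= 1183/10000 + 87/625 = 103/400

P(the patient has the disease|the test is positive) = (1183/10000) / (103/400) = 1183/2575

P(the patient has the disease|the test is positive) = 1183/2575 ≈ 45.94%


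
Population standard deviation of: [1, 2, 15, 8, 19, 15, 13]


Mean = 73/7
  (1-73/7)²=4356/49
  (2-73/7)²=3481/49
  (15-73/7)²=1024/49
  (8-73/7)²=289/49
  (19-73/7)²=3600/49
  (15-73/7)²=1024/49
  (13-73/7)²=324/49
Σ(x-μ)² = 2014/7
σ² = (2014/7)/7 = 2014/49

σ = √(2014/49) ≈ 6.4111


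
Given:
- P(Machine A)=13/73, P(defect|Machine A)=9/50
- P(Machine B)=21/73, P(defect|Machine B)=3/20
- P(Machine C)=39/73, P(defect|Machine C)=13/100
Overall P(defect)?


P(B) = Σ P(B|Aᵢ)×P(Aᵢ)
  9/50×13/73 = 117/3650
  3/20×21/73 = 63/1460
  13/100×39/73 = 507/7300
Sum = 264/1825

P(defect) = 264/1825 ≈ 14.47%


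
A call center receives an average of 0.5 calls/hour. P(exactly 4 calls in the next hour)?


Poisson(λ=0.5): P(X=4) = e^(-λ)×λ^k/k!
= e^(-0.5) × 0.5^4 / 4!
≈ 0.6065306597 × 0.0625 / 24 ≈ 0.001580

P(X=4) ≈ 0.001580 ≈ 0.16%


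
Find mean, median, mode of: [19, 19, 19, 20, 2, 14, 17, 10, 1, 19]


Sorted: [1, 2, 10, 14, 17, 19, 19, 19, 19, 20]
Mean = 140/10 = 14
Median = 18
Freq: {19: 4, 20: 1, 2: 1, 14: 1, 17: 1, 10: 1, 1: 1}
Mode: [19]

Mean=14, Median=18, Mode=19


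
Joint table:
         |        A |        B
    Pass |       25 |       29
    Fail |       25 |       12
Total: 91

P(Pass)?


P(Pass) = (25+29)/91 = 54/91

P(Pass) = 54/91 ≈ 59.34%


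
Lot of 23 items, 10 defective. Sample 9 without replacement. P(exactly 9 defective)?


Hypergeometric: C(10,9)×C(13,0)/C(23,9)
= 10×1/817190 = 1/81719

P(X=9) = 1/81719 ≈ 0.00%
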